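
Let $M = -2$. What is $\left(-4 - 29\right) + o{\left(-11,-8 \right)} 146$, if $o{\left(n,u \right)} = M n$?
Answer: $3179$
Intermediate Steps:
$o{\left(n,u \right)} = - 2 n$
$\left(-4 - 29\right) + o{\left(-11,-8 \right)} 146 = \left(-4 - 29\right) + \left(-2\right) \left(-11\right) 146 = -33 + 22 \cdot 146 = -33 + 3212 = 3179$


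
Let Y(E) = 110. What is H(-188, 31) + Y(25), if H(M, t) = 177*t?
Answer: 5597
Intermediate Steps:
H(-188, 31) + Y(25) = 177*31 + 110 = 5487 + 110 = 5597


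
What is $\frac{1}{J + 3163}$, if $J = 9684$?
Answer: $\frac{1}{12847} \approx 7.7839 \cdot 10^{-5}$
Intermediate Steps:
$\frac{1}{J + 3163} = \frac{1}{9684 + 3163} = \frac{1}{12847}$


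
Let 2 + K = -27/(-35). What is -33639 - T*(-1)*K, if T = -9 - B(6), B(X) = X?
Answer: -235344/7 ≈ -33621.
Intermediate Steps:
K = -43/35 (K = -2 - 27/(-35) = -2 - 27*(-1/35) = -2 + 27/35 = -43/35 ≈ -1.2286)
T = -15 (T = -9 - 1*6 = -9 - 6 = -15)
-33639 - T*(-1)*K = -33639 - (-15*(-1))*(-43)/35 = -33639 - 15*(-43)/35 = -33639 - 1*(-129/7) = -33639 + 129/7 = -235344/7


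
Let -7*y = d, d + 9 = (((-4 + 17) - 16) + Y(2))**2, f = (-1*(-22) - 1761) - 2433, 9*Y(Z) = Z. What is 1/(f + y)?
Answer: -567/2365420 ≈ -0.00023970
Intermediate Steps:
Y(Z) = Z/9
f = -4172 (f = (22 - 1761) - 2433 = -1739 - 2433 = -4172)
d = -104/81 (d = -9 + (((-4 + 17) - 16) + (1/9)*2)**2 = -9 + ((13 - 16) + 2/9)**2 = -9 + (-3 + 2/9)**2 = -9 + (-25/9)**2 = -9 + 625/81 = -104/81 ≈ -1.2840)
y = 104/567 (y = -1/7*(-104/81) = 104/567 ≈ 0.18342)
1/(f + y) = 1/(-4172 + 104/567) = 1/(-2365420/567) = -567/2365420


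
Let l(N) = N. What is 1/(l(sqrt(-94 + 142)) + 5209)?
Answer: 5209/27133633 - 4*sqrt(3)/27133633 ≈ 0.00019172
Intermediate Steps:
1/(l(sqrt(-94 + 142)) + 5209) = 1/(sqrt(-94 + 142) + 5209) = 1/(sqrt(48) + 5209) = 1/(4*sqrt(3) + 5209) = 1/(5209 + 4*sqrt(3))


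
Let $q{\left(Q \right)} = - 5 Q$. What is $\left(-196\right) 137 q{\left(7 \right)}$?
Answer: $939820$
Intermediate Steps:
$\left(-196\right) 137 q{\left(7 \right)} = \left(-196\right) 137 \left(\left(-5\right) 7\right) = \left(-26852\right) \left(-35\right) = 939820$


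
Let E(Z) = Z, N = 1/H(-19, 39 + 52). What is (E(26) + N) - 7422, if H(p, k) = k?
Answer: -673035/91 ≈ -7396.0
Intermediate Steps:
N = 1/91 (N = 1/(39 + 52) = 1/91 ≈ 0.010989)
(E(26) + N) - 7422 = (26 + 1/91) - 7422 = 2367/91 - 7422 = -673035/91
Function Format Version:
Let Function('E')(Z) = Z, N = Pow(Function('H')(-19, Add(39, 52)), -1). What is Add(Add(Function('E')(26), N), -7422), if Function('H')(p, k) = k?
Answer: Rational(-673035, 91) ≈ -7396.0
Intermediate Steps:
N = Rational(1, 91) (N = Pow(Add(39, 52), -1) = Pow(91, -1) = Rational(1, 91) ≈ 0.010989)
Add(Add(Function('E')(26), N), -7422) = Add(Add(26, Rational(1, 91)), -7422) = Add(Rational(2367, 91), -7422) = Rational(-673035, 91)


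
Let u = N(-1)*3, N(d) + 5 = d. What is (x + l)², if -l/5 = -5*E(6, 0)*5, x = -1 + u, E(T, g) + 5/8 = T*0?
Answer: 603729/64 ≈ 9433.3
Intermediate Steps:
N(d) = -5 + d
E(T, g) = -5/8 (E(T, g) = -5/8 + T*0 = -5/8 + 0 = -5/8)
u = -18 (u = (-5 - 1)*3 = -6*3 = -18)
x = -19 (x = -1 - 18 = -19)
l = -625/8 (l = -5*(-5*(-5/8))*5 = -125*5/8 = -5*125/8 = -625/8 ≈ -78.125)
(x + l)² = (-19 - 625/8)² = (-777/8)² = 603729/64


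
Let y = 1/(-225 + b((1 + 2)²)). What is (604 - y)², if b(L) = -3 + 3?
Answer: 18469081801/50625 ≈ 3.6482e+5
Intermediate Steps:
b(L) = 0
y = -1/225 (y = 1/(-225 + 0) = 1/(-225) = -1/225 ≈ -0.0044444)
(604 - y)² = (604 - 1*(-1/225))² = (604 + 1/225)² = (135901/225)² = 18469081801/50625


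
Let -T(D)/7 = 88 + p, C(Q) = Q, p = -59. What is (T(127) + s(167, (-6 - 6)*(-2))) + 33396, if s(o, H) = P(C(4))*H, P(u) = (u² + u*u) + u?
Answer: 34057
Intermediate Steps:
P(u) = u + 2*u² (P(u) = (u² + u²) + u = 2*u² + u = u + 2*u²)
s(o, H) = 36*H (s(o, H) = (4*(1 + 2*4))*H = (4*(1 + 8))*H = (4*9)*H = 36*H)
T(D) = -203 (T(D) = -7*(88 - 59) = -7*29 = -203)
(T(127) + s(167, (-6 - 6)*(-2))) + 33396 = (-203 + 36*((-6 - 6)*(-2))) + 33396 = (-203 + 36*(-12*(-2))) + 33396 = (-203 + 36*24) + 33396 = (-203 + 864) + 33396 = 661 + 33396 = 34057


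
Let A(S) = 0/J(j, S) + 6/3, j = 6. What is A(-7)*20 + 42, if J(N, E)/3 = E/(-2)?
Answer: 82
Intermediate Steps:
J(N, E) = -3*E/2 (J(N, E) = 3*(E/(-2)) = 3*(E*(-½)) = 3*(-E/2) = -3*E/2)
A(S) = 2 (A(S) = 0/((-3*S/2)) + 6/3 = 0*(-2/(3*S)) + 6*(⅓) = 0 + 2 = 2)
A(-7)*20 + 42 = 2*20 + 42 = 40 + 42 = 82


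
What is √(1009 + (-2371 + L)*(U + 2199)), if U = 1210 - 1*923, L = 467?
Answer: 3*I*√525815 ≈ 2175.4*I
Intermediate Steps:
U = 287 (U = 1210 - 923 = 287)
√(1009 + (-2371 + L)*(U + 2199)) = √(1009 + (-2371 + 467)*(287 + 2199)) = √(1009 - 1904*2486) = √(1009 - 4733344) = √(-4732335) = 3*I*√525815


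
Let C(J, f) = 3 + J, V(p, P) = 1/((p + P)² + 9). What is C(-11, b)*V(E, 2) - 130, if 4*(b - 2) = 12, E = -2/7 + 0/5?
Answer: -76442/585 ≈ -130.67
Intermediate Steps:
E = -2/7 (E = -2*⅐ + 0*(⅕) = -2/7 + 0 = -2/7 ≈ -0.28571)
b = 5 (b = 2 + (¼)*12 = 2 + 3 = 5)
V(p, P) = 1/(9 + (P + p)²) (V(p, P) = 1/((P + p)² + 9) = 1/(9 + (P + p)²))
C(-11, b)*V(E, 2) - 130 = (3 - 11)/(9 + (2 - 2/7)²) - 130 = -8/(9 + (12/7)²) - 130 = -8/(9 + 144/49) - 130 = -8/585/49 - 130 = -8*49/585 - 130 = -392/585 - 130 = -76442/585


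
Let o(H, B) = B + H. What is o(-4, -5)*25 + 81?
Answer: -144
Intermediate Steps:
o(-4, -5)*25 + 81 = (-5 - 4)*25 + 81 = -9*25 + 81 = -225 + 81 = -144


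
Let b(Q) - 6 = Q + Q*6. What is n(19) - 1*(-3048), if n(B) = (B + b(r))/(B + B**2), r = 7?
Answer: 579157/190 ≈ 3048.2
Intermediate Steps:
b(Q) = 6 + 7*Q (b(Q) = 6 + (Q + Q*6) = 6 + (Q + 6*Q) = 6 + 7*Q)
n(B) = (55 + B)/(B + B**2) (n(B) = (B + (6 + 7*7))/(B + B**2) = (B + (6 + 49))/(B + B**2) = (B + 55)/(B + B**2) = (55 + B)/(B + B**2))
n(19) - 1*(-3048) = (55 + 19)/(19*(1 + 19)) - 1*(-3048) = (1/19)*74/20 + 3048 = (1/19)*(1/20)*74 + 3048 = 37/190 + 3048 = 579157/190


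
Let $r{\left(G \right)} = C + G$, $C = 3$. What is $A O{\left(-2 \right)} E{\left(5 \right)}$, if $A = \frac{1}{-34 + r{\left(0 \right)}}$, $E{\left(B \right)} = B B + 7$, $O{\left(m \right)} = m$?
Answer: $\frac{64}{31} \approx 2.0645$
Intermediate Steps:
$E{\left(B \right)} = 7 + B^{2}$ ($E{\left(B \right)} = B^{2} + 7 = 7 + B^{2}$)
$r{\left(G \right)} = 3 + G$
$A = - \frac{1}{31}$ ($A = \frac{1}{-34 + \left(3 + 0\right)} = \frac{1}{-34 + 3} = \frac{1}{-31} = - \frac{1}{31} \approx -0.032258$)
$A O{\left(-2 \right)} E{\left(5 \right)} = \left(- \frac{1}{31}\right) \left(-2\right) \left(7 + 5^{2}\right) = \frac{2 \left(7 + 25\right)}{31} = \frac{2}{31} \cdot 32 = \frac{64}{31}$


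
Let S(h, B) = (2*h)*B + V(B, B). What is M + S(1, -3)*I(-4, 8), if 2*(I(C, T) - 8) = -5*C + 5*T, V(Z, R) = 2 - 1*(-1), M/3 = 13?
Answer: -75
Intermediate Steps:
M = 39 (M = 3*13 = 39)
V(Z, R) = 3 (V(Z, R) = 2 + 1 = 3)
I(C, T) = 8 - 5*C/2 + 5*T/2 (I(C, T) = 8 + (-5*C + 5*T)/2 = 8 + (-5*C/2 + 5*T/2) = 8 - 5*C/2 + 5*T/2)
S(h, B) = 3 + 2*B*h (S(h, B) = (2*h)*B + 3 = 2*B*h + 3 = 3 + 2*B*h)
M + S(1, -3)*I(-4, 8) = 39 + (3 + 2*(-3)*1)*(8 - 5/2*(-4) + (5/2)*8) = 39 + (3 - 6)*(8 + 10 + 20) = 39 - 3*38 = 39 - 114 = -75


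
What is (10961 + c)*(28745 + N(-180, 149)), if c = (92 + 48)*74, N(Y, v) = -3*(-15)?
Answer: 613831590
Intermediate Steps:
N(Y, v) = 45
c = 10360 (c = 140*74 = 10360)
(10961 + c)*(28745 + N(-180, 149)) = (10961 + 10360)*(28745 + 45) = 21321*28790 = 613831590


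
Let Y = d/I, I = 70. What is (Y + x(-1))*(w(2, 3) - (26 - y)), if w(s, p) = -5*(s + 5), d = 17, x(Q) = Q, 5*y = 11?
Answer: 1113/25 ≈ 44.520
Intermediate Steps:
y = 11/5 (y = (1/5)*11 = 11/5 ≈ 2.2000)
w(s, p) = -25 - 5*s (w(s, p) = -5*(5 + s) = -25 - 5*s)
Y = 17/70 ≈ 0.24286
(Y + x(-1))*(w(2, 3) - (26 - y)) = (17/70 - 1)*((-25 - 5*2) - (26 - 1*11/5)) = -53*((-25 - 10) - (26 - 11/5))/70 = -53*(-35 - 1*119/5)/70 = -53*(-35 - 119/5)/70 = -53/70*(-294/5) = 1113/25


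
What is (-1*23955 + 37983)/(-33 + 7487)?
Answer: 7014/3727 ≈ 1.8819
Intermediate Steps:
(-1*23955 + 37983)/(-33 + 7487) = (-23955 + 37983)/7454 = 14028*(1/7454) = 7014/3727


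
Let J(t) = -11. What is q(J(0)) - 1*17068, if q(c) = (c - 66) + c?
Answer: -17156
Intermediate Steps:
q(c) = -66 + 2*c (q(c) = (-66 + c) + c = -66 + 2*c)
q(J(0)) - 1*17068 = (-66 + 2*(-11)) - 1*17068 = (-66 - 22) - 17068 = -88 - 17068 = -17156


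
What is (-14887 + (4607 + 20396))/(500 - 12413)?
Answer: -3372/3971 ≈ -0.84916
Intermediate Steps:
(-14887 + (4607 + 20396))/(500 - 12413) = (-14887 + 25003)/(-11913) = 10116*(-1/11913) = -3372/3971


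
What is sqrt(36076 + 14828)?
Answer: 6*sqrt(1414) ≈ 225.62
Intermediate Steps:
sqrt(36076 + 14828) = sqrt(50904) = 6*sqrt(1414)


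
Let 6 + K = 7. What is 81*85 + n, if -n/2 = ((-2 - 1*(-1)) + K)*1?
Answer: 6885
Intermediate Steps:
K = 1 (K = -6 + 7 = 1)
n = 0 (n = -2*((-2 - 1*(-1)) + 1) = -2*((-2 + 1) + 1) = -2*(-1 + 1) = -0 = -2*0 = 0)
81*85 + n = 81*85 + 0 = 6885 + 0 = 6885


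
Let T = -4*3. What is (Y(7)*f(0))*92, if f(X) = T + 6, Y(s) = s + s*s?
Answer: -30912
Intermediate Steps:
T = -12
Y(s) = s + s**2
f(X) = -6 (f(X) = -12 + 6 = -6)
(Y(7)*f(0))*92 = ((7*(1 + 7))*(-6))*92 = ((7*8)*(-6))*92 = (56*(-6))*92 = -336*92 = -30912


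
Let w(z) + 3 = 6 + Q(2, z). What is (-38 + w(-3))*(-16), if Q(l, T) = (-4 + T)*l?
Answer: 784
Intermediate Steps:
Q(l, T) = l*(-4 + T)
w(z) = -5 + 2*z (w(z) = -3 + (6 + 2*(-4 + z)) = -3 + (6 + (-8 + 2*z)) = -3 + (-2 + 2*z) = -5 + 2*z)
(-38 + w(-3))*(-16) = (-38 + (-5 + 2*(-3)))*(-16) = (-38 + (-5 - 6))*(-16) = (-38 - 11)*(-16) = -49*(-16) = 784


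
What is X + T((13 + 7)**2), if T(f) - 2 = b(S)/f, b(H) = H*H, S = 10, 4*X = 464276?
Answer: 464285/4 ≈ 1.1607e+5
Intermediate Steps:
X = 116069 (X = (1/4)*464276 = 116069)
b(H) = H**2
T(f) = 2 + 100/f (T(f) = 2 + 10**2/f = 2 + 100/f)
X + T((13 + 7)**2) = 116069 + (2 + 100/((13 + 7)**2)) = 116069 + (2 + 100/(20**2)) = 116069 + (2 + 100/400) = 116069 + (2 + 100*(1/400)) = 116069 + (2 + 1/4) = 116069 + 9/4 = 464285/4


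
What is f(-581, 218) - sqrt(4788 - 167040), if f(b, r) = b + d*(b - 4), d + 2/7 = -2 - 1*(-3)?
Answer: -6992/7 - 6*I*sqrt(4507) ≈ -998.86 - 402.81*I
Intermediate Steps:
d = 5/7 (d = -2/7 + (-2 - 1*(-3)) = -2/7 + (-2 + 3) = -2/7 + 1 = 5/7 ≈ 0.71429)
f(b, r) = -20/7 + 12*b/7 (f(b, r) = b + 5*(b - 4)/7 = b + 5*(-4 + b)/7 = b + (-20/7 + 5*b/7) = -20/7 + 12*b/7)
f(-581, 218) - sqrt(4788 - 167040) = (-20/7 + (12/7)*(-581)) - sqrt(4788 - 167040) = (-20/7 - 996) - sqrt(-162252) = -6992/7 - 6*I*sqrt(4507)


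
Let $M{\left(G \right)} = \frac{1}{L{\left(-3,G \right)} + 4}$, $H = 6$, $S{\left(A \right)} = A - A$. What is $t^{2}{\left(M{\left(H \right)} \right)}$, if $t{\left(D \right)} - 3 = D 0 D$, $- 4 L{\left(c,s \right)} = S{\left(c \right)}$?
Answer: $9$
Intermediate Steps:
$S{\left(A \right)} = 0$
$L{\left(c,s \right)} = 0$ ($L{\left(c,s \right)} = \left(- \frac{1}{4}\right) 0 = 0$)
$M{\left(G \right)} = \frac{1}{4}$ ($M{\left(G \right)} = \frac{1}{0 + 4} = \frac{1}{4}$)
$t{\left(D \right)} = 3$ ($t{\left(D \right)} = 3 + D 0 D = 3 + 0 D = 3 + 0 = 3$)
$t^{2}{\left(M{\left(H \right)} \right)} = 3^{2} = 9$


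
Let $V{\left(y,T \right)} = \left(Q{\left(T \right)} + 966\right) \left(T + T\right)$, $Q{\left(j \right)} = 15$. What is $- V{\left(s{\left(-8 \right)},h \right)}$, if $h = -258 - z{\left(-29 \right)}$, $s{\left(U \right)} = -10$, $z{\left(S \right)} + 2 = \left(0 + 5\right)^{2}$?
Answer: $551322$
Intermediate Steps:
$z{\left(S \right)} = 23$ ($z{\left(S \right)} = -2 + \left(0 + 5\right)^{2} = -2 + 5^{2} = -2 + 25 = 23$)
$h = -281$ ($h = -258 - 23 = -281$)
$V{\left(y,T \right)} = 1962 T$ ($V{\left(y,T \right)} = \left(15 + 966\right) \left(T + T\right) = 981 \cdot 2 T = 1962 T$)
$- V{\left(s{\left(-8 \right)},h \right)} = - 1962 \left(-281\right) = \left(-1\right) \left(-551322\right) = 551322$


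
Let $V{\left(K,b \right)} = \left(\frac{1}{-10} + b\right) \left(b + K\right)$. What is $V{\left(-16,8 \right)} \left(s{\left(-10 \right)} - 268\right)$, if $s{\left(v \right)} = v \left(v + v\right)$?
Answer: $\frac{21488}{5} \approx 4297.6$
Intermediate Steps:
$V{\left(K,b \right)} = \left(- \frac{1}{10} + b\right) \left(K + b\right)$
$s{\left(v \right)} = 2 v^{2}$ ($s{\left(v \right)} = v 2 v = 2 v^{2}$)
$V{\left(-16,8 \right)} \left(s{\left(-10 \right)} - 268\right) = \left(8^{2} - - \frac{8}{5} - \frac{4}{5} - 128\right) \left(2 \left(-10\right)^{2} - 268\right) = \left(64 + \frac{8}{5} - \frac{4}{5} - 128\right) \left(2 \cdot 100 - 268\right) = - \frac{316 \left(200 - 268\right)}{5} = \left(- \frac{316}{5}\right) \left(-68\right) = \frac{21488}{5}$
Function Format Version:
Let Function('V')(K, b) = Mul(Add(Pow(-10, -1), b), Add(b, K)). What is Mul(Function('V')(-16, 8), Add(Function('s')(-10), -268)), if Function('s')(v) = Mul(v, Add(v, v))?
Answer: Rational(21488, 5) ≈ 4297.6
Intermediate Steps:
Function('V')(K, b) = Mul(Add(Rational(-1, 10), b), Add(K, b))
Function('s')(v) = Mul(2, Pow(v, 2)) (Function('s')(v) = Mul(v, Mul(2, v)) = Mul(2, Pow(v, 2)))
Mul(Function('V')(-16, 8), Add(Function('s')(-10), -268)) = Mul(Add(Pow(8, 2), Mul(Rational(-1, 10), -16), Mul(Rational(-1, 10), 8), Mul(-16, 8)), Add(Mul(2, Pow(-10, 2)), -268)) = Mul(Add(64, Rational(8, 5), Rational(-4, 5), -128), Add(Mul(2, 100), -268)) = Mul(Rational(-316, 5), Add(200, -268)) = Mul(Rational(-316, 5), -68) = Rational(21488, 5)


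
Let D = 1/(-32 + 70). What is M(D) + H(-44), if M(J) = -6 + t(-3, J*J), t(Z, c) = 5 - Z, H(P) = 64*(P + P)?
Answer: -5630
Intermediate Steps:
H(P) = 128*P (H(P) = 64*(2*P) = 128*P)
D = 1/38 ≈ 0.026316
M(J) = 2 (M(J) = -6 + (5 - 1*(-3)) = -6 + (5 + 3) = -6 + 8 = 2)
M(D) + H(-44) = 2 + 128*(-44) = 2 - 5632 = -5630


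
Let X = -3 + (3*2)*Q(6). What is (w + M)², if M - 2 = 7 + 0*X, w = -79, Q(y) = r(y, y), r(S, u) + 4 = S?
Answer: 4900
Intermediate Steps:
r(S, u) = -4 + S
Q(y) = -4 + y
X = 9 (X = -3 + (3*2)*(-4 + 6) = -3 + 6*2 = -3 + 12 = 9)
M = 9 (M = 2 + (7 + 0*9) = 2 + (7 + 0) = 2 + 7 = 9)
(w + M)² = (-79 + 9)² = (-70)² = 4900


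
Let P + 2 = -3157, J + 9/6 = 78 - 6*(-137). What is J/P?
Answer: -599/2106 ≈ -0.28443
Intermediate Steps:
J = 1797/2 (J = -3/2 + (78 - 6*(-137)) = -3/2 + (78 + 822) = -3/2 + 900 = 1797/2 ≈ 898.50)
P = -3159 (P = -2 - 3157 = -3159)
J/P = (1797/2)/(-3159) = (1797/2)*(-1/3159) = -599/2106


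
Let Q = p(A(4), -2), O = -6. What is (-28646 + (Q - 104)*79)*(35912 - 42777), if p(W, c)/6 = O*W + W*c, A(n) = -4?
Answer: 148929310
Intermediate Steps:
p(W, c) = -36*W + 6*W*c (p(W, c) = 6*(-6*W + W*c) = -36*W + 6*W*c)
Q = 192 (Q = 6*(-4)*(-6 - 2) = 6*(-4)*(-8) = 192)
(-28646 + (Q - 104)*79)*(35912 - 42777) = (-28646 + (192 - 104)*79)*(35912 - 42777) = (-28646 + 88*79)*(-6865) = (-28646 + 6952)*(-6865) = -21694*(-6865) = 148929310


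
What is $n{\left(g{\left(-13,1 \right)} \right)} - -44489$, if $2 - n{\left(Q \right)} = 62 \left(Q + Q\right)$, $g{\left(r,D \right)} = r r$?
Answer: $23535$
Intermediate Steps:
$g{\left(r,D \right)} = r^{2}$
$n{\left(Q \right)} = 2 - 124 Q$ ($n{\left(Q \right)} = 2 - 62 \left(Q + Q\right) = 2 - 62 \cdot 2 Q = 2 - 124 Q$)
$n{\left(g{\left(-13,1 \right)} \right)} - -44489 = \left(2 - 124 \left(-13\right)^{2}\right) - -44489 = \left(2 - 20956\right) + 44489 = -20954 + 44489 = 23535$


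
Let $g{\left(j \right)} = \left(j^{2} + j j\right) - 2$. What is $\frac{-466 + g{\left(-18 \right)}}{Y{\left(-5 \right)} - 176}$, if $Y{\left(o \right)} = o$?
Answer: $- \frac{180}{181} \approx -0.99448$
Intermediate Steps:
$g{\left(j \right)} = -2 + 2 j^{2}$ ($g{\left(j \right)} = \left(j^{2} + j^{2}\right) - 2 = 2 j^{2} - 2 = -2 + 2 j^{2}$)
$\frac{-466 + g{\left(-18 \right)}}{Y{\left(-5 \right)} - 176} = \frac{-466 - \left(2 - 2 \left(-18\right)^{2}\right)}{-5 - 176} = \frac{-466 + \left(-2 + 2 \cdot 324\right)}{-181} = \left(-466 + \left(-2 + 648\right)\right) \left(- \frac{1}{181}\right) = \left(-466 + 646\right) \left(- \frac{1}{181}\right) = 180 \left(- \frac{1}{181}\right) = - \frac{180}{181}$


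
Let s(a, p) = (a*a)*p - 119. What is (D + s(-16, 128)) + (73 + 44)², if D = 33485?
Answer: 79823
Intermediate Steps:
s(a, p) = -119 + p*a² (s(a, p) = a²*p - 119 = p*a² - 119 = -119 + p*a²)
(D + s(-16, 128)) + (73 + 44)² = (33485 + (-119 + 128*(-16)²)) + (73 + 44)² = (33485 + (-119 + 128*256)) + 117² = (33485 + (-119 + 32768)) + 13689 = (33485 + 32649) + 13689 = 66134 + 13689 = 79823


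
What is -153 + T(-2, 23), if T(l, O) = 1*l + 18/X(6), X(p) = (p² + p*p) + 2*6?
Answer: -2167/14 ≈ -154.79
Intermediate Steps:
X(p) = 12 + 2*p² (X(p) = (p² + p²) + 12 = 2*p² + 12 = 12 + 2*p²)
T(l, O) = 3/14 + l (T(l, O) = 1*l + 18/(12 + 2*6²) = l + 18/(12 + 2*36) = l + 18/(12 + 72) = l + 18/84 = l + 18*(1/84) = l + 3/14 = 3/14 + l)
-153 + T(-2, 23) = -153 + (3/14 - 2) = -153 - 25/14 = -2167/14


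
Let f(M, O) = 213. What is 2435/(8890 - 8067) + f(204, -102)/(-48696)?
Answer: 39466487/13358936 ≈ 2.9543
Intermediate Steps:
2435/(8890 - 8067) + f(204, -102)/(-48696) = 2435/(8890 - 8067) + 213/(-48696) = 2435/823 + 213*(-1/48696) = 2435*(1/823) - 71/16232 = 2435/823 - 71/16232 = 39466487/13358936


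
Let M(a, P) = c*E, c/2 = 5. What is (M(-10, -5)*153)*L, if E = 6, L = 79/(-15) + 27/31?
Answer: -1250928/31 ≈ -40353.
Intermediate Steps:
c = 10 (c = 2*5 = 10)
L = -2044/465 (L = 79*(-1/15) + 27*(1/31) = -79/15 + 27/31 = -2044/465 ≈ -4.3957)
M(a, P) = 60 (M(a, P) = 10*6 = 60)
(M(-10, -5)*153)*L = (60*153)*(-2044/465) = 9180*(-2044/465) = -1250928/31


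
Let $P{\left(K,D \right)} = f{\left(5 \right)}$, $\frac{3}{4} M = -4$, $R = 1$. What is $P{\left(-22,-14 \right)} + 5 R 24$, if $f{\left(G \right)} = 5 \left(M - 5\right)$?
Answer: $\frac{205}{3} \approx 68.333$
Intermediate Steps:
$M = - \frac{16}{3}$ ($M = \frac{4}{3} \left(-4\right) = - \frac{16}{3} \approx -5.3333$)
$f{\left(G \right)} = - \frac{155}{3}$ ($f{\left(G \right)} = 5 \left(- \frac{16}{3} - 5\right) = 5 \left(- \frac{31}{3}\right) = - \frac{155}{3}$)
$P{\left(K,D \right)} = - \frac{155}{3}$
$P{\left(-22,-14 \right)} + 5 R 24 = - \frac{155}{3} + 5 \cdot 1 \cdot 24 = - \frac{155}{3} + 5 \cdot 24 = - \frac{155}{3} + 120 = \frac{205}{3}$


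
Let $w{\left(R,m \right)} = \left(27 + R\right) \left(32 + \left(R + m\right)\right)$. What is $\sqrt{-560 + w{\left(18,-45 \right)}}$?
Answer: $i \sqrt{335} \approx 18.303 i$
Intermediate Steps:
$w{\left(R,m \right)} = \left(27 + R\right) \left(32 + R + m\right)$
$\sqrt{-560 + w{\left(18,-45 \right)}} = \sqrt{-560 + \left(864 + 18^{2} + 27 \left(-45\right) + 59 \cdot 18 + 18 \left(-45\right)\right)} = \sqrt{-560 + \left(864 + 324 - 1215 + 1062 - 810\right)} = \sqrt{-560 + 225} = \sqrt{-335} = i \sqrt{335}$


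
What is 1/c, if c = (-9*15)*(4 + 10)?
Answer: -1/1890 ≈ -0.00052910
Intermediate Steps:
c = -1890 (c = -135*14 = -1890)
1/c = 1/(-1890) = -1/1890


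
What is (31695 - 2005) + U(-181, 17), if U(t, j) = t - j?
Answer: 29492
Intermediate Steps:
(31695 - 2005) + U(-181, 17) = (31695 - 2005) + (-181 - 1*17) = 29690 + (-181 - 17) = 29690 - 198 = 29492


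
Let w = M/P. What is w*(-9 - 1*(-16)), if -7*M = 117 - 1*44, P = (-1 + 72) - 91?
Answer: 73/20 ≈ 3.6500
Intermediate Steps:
P = -20 (P = 71 - 91 = -20)
M = -73/7 (M = -(117 - 1*44)/7 = -(117 - 44)/7 = -⅐*73 = -73/7 ≈ -10.429)
w = 73/140 (w = -73/7/(-20) = -73/7*(-1/20) = 73/140 ≈ 0.52143)
w*(-9 - 1*(-16)) = 73*(-9 - 1*(-16))/140 = 73*(-9 + 16)/140 = (73/140)*7 = 73/20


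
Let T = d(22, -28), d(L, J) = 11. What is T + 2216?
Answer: 2227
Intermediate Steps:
T = 11
T + 2216 = 11 + 2216 = 2227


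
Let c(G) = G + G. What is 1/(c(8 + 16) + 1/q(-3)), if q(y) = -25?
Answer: 25/1199 ≈ 0.020851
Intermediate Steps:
c(G) = 2*G
1/(c(8 + 16) + 1/q(-3)) = 1/(2*(8 + 16) + 1/(-25)) = 1/(2*24 - 1/25) = 1/(48 - 1/25) = 1/(1199/25) = 25/1199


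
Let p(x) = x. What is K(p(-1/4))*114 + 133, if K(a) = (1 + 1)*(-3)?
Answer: -551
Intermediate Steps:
K(a) = -6 (K(a) = 2*(-3) = -6)
K(p(-1/4))*114 + 133 = -6*114 + 133 = -684 + 133 = -551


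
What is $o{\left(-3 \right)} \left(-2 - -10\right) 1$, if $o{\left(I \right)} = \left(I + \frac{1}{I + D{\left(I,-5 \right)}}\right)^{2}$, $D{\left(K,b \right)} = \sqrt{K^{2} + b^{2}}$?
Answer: $\frac{41744}{625} - \frac{1152 \sqrt{34}}{625} \approx 56.043$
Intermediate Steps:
$o{\left(I \right)} = \left(I + \frac{1}{I + \sqrt{25 + I^{2}}}\right)^{2}$ ($o{\left(I \right)} = \left(I + \frac{1}{I + \sqrt{I^{2} + \left(-5\right)^{2}}}\right)^{2} = \left(I + \frac{1}{I + \sqrt{I^{2} + 25}}\right)^{2} = \left(I + \frac{1}{I + \sqrt{25 + I^{2}}}\right)^{2}$)
$o{\left(-3 \right)} \left(-2 - -10\right) 1 = \frac{\left(1 + \left(-3\right)^{2} - 3 \sqrt{25 + \left(-3\right)^{2}}\right)^{2}}{\left(-3 + \sqrt{25 + \left(-3\right)^{2}}\right)^{2}} \left(-2 - -10\right) 1 = \frac{\left(1 + 9 - 3 \sqrt{25 + 9}\right)^{2}}{\left(-3 + \sqrt{25 + 9}\right)^{2}} \left(-2 + 10\right) 1 = \frac{\left(1 + 9 - 3 \sqrt{34}\right)^{2}}{\left(-3 + \sqrt{34}\right)^{2}} \cdot 8 \cdot 1 = \frac{\left(10 - 3 \sqrt{34}\right)^{2}}{\left(-3 + \sqrt{34}\right)^{2}} \cdot 8 \cdot 1 = \frac{8 \left(10 - 3 \sqrt{34}\right)^{2}}{\left(-3 + \sqrt{34}\right)^{2}} \cdot 1 = \frac{8 \left(10 - 3 \sqrt{34}\right)^{2}}{\left(-3 + \sqrt{34}\right)^{2}}$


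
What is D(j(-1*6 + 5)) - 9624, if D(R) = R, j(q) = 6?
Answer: -9618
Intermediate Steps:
D(j(-1*6 + 5)) - 9624 = 6 - 9624 = -9618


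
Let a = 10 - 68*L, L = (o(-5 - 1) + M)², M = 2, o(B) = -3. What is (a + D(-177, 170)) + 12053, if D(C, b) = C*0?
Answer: 11995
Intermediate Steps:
D(C, b) = 0
L = 1 (L = (-3 + 2)² = (-1)² = 1)
a = -58 (a = 10 - 68*1 = 10 - 68 = -58)
(a + D(-177, 170)) + 12053 = (-58 + 0) + 12053 = -58 + 12053 = 11995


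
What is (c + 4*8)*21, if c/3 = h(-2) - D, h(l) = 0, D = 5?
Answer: 357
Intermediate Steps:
c = -15 (c = 3*(0 - 1*5) = 3*(0 - 5) = 3*(-5) = -15)
(c + 4*8)*21 = (-15 + 4*8)*21 = (-15 + 32)*21 = 17*21 = 357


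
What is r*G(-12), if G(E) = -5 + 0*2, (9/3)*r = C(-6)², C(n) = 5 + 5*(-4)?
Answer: -375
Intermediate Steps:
C(n) = -15 (C(n) = 5 - 20 = -15)
r = 75 (r = (⅓)*(-15)² = (⅓)*225 = 75)
G(E) = -5 (G(E) = -5 + 0 = -5)
r*G(-12) = 75*(-5) = -375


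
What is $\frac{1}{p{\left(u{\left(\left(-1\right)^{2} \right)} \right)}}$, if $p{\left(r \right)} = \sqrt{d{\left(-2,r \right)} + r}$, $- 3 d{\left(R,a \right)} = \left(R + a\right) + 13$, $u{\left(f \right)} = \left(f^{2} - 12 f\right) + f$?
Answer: $- \frac{i \sqrt{93}}{31} \approx - 0.31109 i$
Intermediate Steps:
$u{\left(f \right)} = f^{2} - 11 f$
$d{\left(R,a \right)} = - \frac{13}{3} - \frac{R}{3} - \frac{a}{3}$ ($d{\left(R,a \right)} = - \frac{\left(R + a\right) + 13}{3} = - \frac{13 + R + a}{3} = - \frac{13}{3} - \frac{R}{3} - \frac{a}{3}$)
$p{\left(r \right)} = \sqrt{- \frac{11}{3} + \frac{2 r}{3}}$ ($p{\left(r \right)} = \sqrt{\left(- \frac{13}{3} - - \frac{2}{3} - \frac{r}{3}\right) + r} = \sqrt{\left(- \frac{13}{3} + \frac{2}{3} - \frac{r}{3}\right) + r} = \sqrt{\left(- \frac{11}{3} - \frac{r}{3}\right) + r} = \sqrt{- \frac{11}{3} + \frac{2 r}{3}}$)
$\frac{1}{p{\left(u{\left(\left(-1\right)^{2} \right)} \right)}} = \frac{1}{\frac{1}{3} \sqrt{-33 + 6 \left(-1\right)^{2} \left(-11 + \left(-1\right)^{2}\right)}} = \frac{1}{\frac{1}{3} \sqrt{-33 + 6 \cdot 1 \left(-11 + 1\right)}} = \frac{1}{\frac{1}{3} \sqrt{-33 + 6 \cdot 1 \left(-10\right)}} = \frac{1}{\frac{1}{3} \sqrt{-33 + 6 \left(-10\right)}} = \frac{1}{\frac{1}{3} \sqrt{-33 - 60}} = \frac{1}{\frac{1}{3} \sqrt{-93}} = \frac{1}{\frac{1}{3} i \sqrt{93}} = - \frac{i \sqrt{93}}{31}$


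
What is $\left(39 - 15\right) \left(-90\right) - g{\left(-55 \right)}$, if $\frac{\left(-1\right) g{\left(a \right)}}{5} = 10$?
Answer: $-2110$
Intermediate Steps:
$g{\left(a \right)} = -50$ ($g{\left(a \right)} = \left(-5\right) 10 = -50$)
$\left(39 - 15\right) \left(-90\right) - g{\left(-55 \right)} = \left(39 - 15\right) \left(-90\right) - -50 = 24 \left(-90\right) + 50 = -2160 + 50 = -2110$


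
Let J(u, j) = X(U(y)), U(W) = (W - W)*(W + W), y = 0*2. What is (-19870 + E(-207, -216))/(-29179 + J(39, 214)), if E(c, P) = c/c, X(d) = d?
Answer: 19869/29179 ≈ 0.68093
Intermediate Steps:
y = 0
U(W) = 0 (U(W) = 0*(2*W) = 0)
E(c, P) = 1
J(u, j) = 0
(-19870 + E(-207, -216))/(-29179 + J(39, 214)) = (-19870 + 1)/(-29179 + 0) = -19869/(-29179) = -19869*(-1/29179) = 19869/29179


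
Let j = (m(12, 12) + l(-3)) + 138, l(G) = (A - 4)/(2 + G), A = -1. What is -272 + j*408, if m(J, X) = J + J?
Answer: 67864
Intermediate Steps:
m(J, X) = 2*J
l(G) = -5/(2 + G) (l(G) = (-1 - 4)/(2 + G) = -5/(2 + G))
j = 167 (j = (2*12 - 5/(2 - 3)) + 138 = (24 - 5/(-1)) + 138 = (24 - 5*(-1)) + 138 = (24 + 5) + 138 = 29 + 138 = 167)
-272 + j*408 = -272 + 167*408 = -272 + 68136 = 67864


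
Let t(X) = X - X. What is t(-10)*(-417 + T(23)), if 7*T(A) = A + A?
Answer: 0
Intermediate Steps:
T(A) = 2*A/7 (T(A) = (A + A)/7 = (2*A)/7 = 2*A/7)
t(X) = 0
t(-10)*(-417 + T(23)) = 0*(-417 + (2/7)*23) = 0*(-417 + 46/7) = 0*(-2873/7) = 0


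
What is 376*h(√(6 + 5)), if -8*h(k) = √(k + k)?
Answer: -47*√2*11^(¼) ≈ -121.05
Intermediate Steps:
h(k) = -√2*√k/8 (h(k) = -√(k + k)/8 = -√2*√k/8)
376*h(√(6 + 5)) = 376*(-√2*√(√(6 + 5))/8) = 376*(-√2*√(√11)/8) = 376*(-√2*11^(¼)/8) = -47*√2*11^(¼)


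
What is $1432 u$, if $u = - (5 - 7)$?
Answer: $2864$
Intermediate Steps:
$u = 2$ ($u = - (5 - 7) = \left(-1\right) \left(-2\right) = 2$)
$1432 u = 1432 \cdot 2 = 2864$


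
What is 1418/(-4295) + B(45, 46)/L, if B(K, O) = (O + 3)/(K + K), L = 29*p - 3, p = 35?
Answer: -25788197/78237720 ≈ -0.32961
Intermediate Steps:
L = 1012 (L = 29*35 - 3 = 1015 - 3 = 1012)
B(K, O) = (3 + O)/(2*K) (B(K, O) = (3 + O)/((2*K)) = (3 + O)*(1/(2*K)) = (3 + O)/(2*K))
1418/(-4295) + B(45, 46)/L = 1418/(-4295) + ((½)*(3 + 46)/45)/1012 = 1418*(-1/4295) + ((½)*(1/45)*49)*(1/1012) = -1418/4295 + (49/90)*(1/1012) = -1418/4295 + 49/91080 = -25788197/78237720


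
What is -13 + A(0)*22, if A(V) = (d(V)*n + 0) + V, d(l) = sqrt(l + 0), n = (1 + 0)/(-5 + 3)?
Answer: -13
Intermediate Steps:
n = -1/2 (n = 1/(-2) = 1*(-1/2) = -1/2 ≈ -0.50000)
d(l) = sqrt(l)
A(V) = V - sqrt(V)/2 (A(V) = (sqrt(V)*(-1/2) + 0) + V = (-sqrt(V)/2 + 0) + V = -sqrt(V)/2 + V = V - sqrt(V)/2)
-13 + A(0)*22 = -13 + (0 - sqrt(0)/2)*22 = -13 + (0 - 1/2*0)*22 = -13 + (0 + 0)*22 = -13 + 0*22 = -13 + 0 = -13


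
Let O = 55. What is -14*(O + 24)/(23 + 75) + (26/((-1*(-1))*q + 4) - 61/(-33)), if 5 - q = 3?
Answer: -393/77 ≈ -5.1039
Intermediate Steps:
q = 2 (q = 5 - 1*3 = 5 - 3 = 2)
-14*(O + 24)/(23 + 75) + (26/((-1*(-1))*q + 4) - 61/(-33)) = -14*(55 + 24)/(23 + 75) + (26/(-1*(-1)*2 + 4) - 61/(-33)) = -1106/98 + (26/(1*2 + 4) - 61*(-1/33)) = -1106/98 + (26/(2 + 4) + 61/33) = -14*79/98 + (26/6 + 61/33) = -79/7 + (26*(⅙) + 61/33) = -79/7 + (13/3 + 61/33) = -79/7 + 68/11 = -393/77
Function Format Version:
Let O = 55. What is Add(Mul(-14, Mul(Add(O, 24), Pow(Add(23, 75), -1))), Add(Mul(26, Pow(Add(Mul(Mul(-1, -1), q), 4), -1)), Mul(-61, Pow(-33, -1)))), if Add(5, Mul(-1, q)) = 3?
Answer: Rational(-393, 77) ≈ -5.1039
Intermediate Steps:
q = 2 (q = Add(5, Mul(-1, 3)) = Add(5, -3) = 2)
Add(Mul(-14, Mul(Add(O, 24), Pow(Add(23, 75), -1))), Add(Mul(26, Pow(Add(Mul(Mul(-1, -1), q), 4), -1)), Mul(-61, Pow(-33, -1)))) = Add(Mul(-14, Mul(Add(55, 24), Pow(Add(23, 75), -1))), Add(Mul(26, Pow(Add(Mul(Mul(-1, -1), 2), 4), -1)), Mul(-61, Pow(-33, -1)))) = Add(Mul(-14, Mul(79, Pow(98, -1))), Add(Mul(26, Pow(Add(Mul(1, 2), 4), -1)), Mul(-61, Rational(-1, 33)))) = Add(Mul(-14, Mul(79, Rational(1, 98))), Add(Mul(26, Pow(Add(2, 4), -1)), Rational(61, 33))) = Add(Mul(-14, Rational(79, 98)), Add(Mul(26, Pow(6, -1)), Rational(61, 33))) = Add(Rational(-79, 7), Add(Mul(26, Rational(1, 6)), Rational(61, 33))) = Add(Rational(-79, 7), Add(Rational(13, 3), Rational(61, 33))) = Add(Rational(-79, 7), Rational(68, 11)) = Rational(-393, 77)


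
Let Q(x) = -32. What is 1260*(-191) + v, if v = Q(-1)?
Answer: -240692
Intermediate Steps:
v = -32
1260*(-191) + v = 1260*(-191) - 32 = -240660 - 32 = -240692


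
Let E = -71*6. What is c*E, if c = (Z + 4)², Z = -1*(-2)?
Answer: -15336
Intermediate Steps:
Z = 2
c = 36 (c = (2 + 4)² = 6² = 36)
E = -426
c*E = 36*(-426) = -15336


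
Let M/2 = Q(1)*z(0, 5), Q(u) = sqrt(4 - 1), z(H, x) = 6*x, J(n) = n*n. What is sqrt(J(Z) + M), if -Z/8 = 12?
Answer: 2*sqrt(2304 + 15*sqrt(3)) ≈ 96.540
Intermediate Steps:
Z = -96 (Z = -8*12 = -96)
J(n) = n**2
Q(u) = sqrt(3)
M = 60*sqrt(3) (M = 2*(sqrt(3)*(6*5)) = 2*(sqrt(3)*30) = 2*(30*sqrt(3)) = 60*sqrt(3) ≈ 103.92)
sqrt(J(Z) + M) = sqrt((-96)**2 + 60*sqrt(3)) = sqrt(9216 + 60*sqrt(3))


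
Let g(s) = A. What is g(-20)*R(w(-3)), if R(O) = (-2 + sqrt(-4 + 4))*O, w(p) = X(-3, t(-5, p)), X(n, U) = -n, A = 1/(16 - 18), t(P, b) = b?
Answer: 3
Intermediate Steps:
A = -1/2 (A = 1/(-2) = -1/2 ≈ -0.50000)
g(s) = -1/2
w(p) = 3 (w(p) = -1*(-3) = 3)
R(O) = -2*O (R(O) = (-2 + sqrt(0))*O = (-2 + 0)*O = -2*O)
g(-20)*R(w(-3)) = -(-1)*3 = -1/2*(-6) = 3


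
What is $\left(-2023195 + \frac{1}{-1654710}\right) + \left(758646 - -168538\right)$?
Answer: $- \frac{1813580361811}{1654710} \approx -1.096 \cdot 10^{6}$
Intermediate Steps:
$\left(-2023195 + \frac{1}{-1654710}\right) + \left(758646 - -168538\right) = \left(-2023195 - \frac{1}{1654710}\right) + \left(758646 + 168538\right) = - \frac{3347800998451}{1654710} + 927184 = - \frac{1813580361811}{1654710}$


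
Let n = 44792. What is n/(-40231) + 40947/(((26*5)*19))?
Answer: 1536702517/99370570 ≈ 15.464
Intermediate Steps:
n/(-40231) + 40947/(((26*5)*19)) = 44792/(-40231) + 40947/(((26*5)*19)) = 44792*(-1/40231) + 40947/((130*19)) = -44792/40231 + 40947/2470 = 1536702517/99370570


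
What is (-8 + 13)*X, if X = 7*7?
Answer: 245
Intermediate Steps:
X = 49
(-8 + 13)*X = (-8 + 13)*49 = 5*49 = 245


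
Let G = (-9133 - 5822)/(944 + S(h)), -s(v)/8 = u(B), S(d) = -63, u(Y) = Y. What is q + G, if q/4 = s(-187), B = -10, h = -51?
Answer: 266965/881 ≈ 303.02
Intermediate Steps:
s(v) = 80 (s(v) = -8*(-10) = 80)
G = -14955/881 (G = (-9133 - 5822)/(944 - 63) = -14955/881 ≈ -16.975)
q = 320 (q = 4*80 = 320)
q + G = 320 - 14955/881 = 266965/881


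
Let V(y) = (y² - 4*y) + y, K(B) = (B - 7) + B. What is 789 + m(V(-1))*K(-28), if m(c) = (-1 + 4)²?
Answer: 222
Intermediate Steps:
K(B) = -7 + 2*B (K(B) = (-7 + B) + B = -7 + 2*B)
V(y) = y² - 3*y
m(c) = 9 (m(c) = 3² = 9)
789 + m(V(-1))*K(-28) = 789 + 9*(-7 + 2*(-28)) = 789 + 9*(-7 - 56) = 789 + 9*(-63) = 789 - 567 = 222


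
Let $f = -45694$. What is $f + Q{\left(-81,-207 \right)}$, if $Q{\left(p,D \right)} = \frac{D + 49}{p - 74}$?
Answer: $- \frac{7082412}{155} \approx -45693.0$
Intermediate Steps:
$Q{\left(p,D \right)} = \frac{49 + D}{-74 + p}$
$f + Q{\left(-81,-207 \right)} = -45694 + \frac{49 - 207}{-74 - 81} = -45694 + \frac{1}{-155} \left(-158\right) = -45694 - - \frac{158}{155} = -45694 + \frac{158}{155} = - \frac{7082412}{155}$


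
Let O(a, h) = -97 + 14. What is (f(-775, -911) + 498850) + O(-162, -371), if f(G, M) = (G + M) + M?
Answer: 496170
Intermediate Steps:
f(G, M) = G + 2*M
O(a, h) = -83
(f(-775, -911) + 498850) + O(-162, -371) = ((-775 + 2*(-911)) + 498850) - 83 = ((-775 - 1822) + 498850) - 83 = (-2597 + 498850) - 83 = 496253 - 83 = 496170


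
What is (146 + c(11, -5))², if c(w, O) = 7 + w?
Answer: 26896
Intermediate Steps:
(146 + c(11, -5))² = (146 + (7 + 11))² = (146 + 18)² = 164² = 26896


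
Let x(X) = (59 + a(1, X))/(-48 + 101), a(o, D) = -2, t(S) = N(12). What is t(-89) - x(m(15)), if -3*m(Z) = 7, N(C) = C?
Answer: 579/53 ≈ 10.925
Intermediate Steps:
t(S) = 12
m(Z) = -7/3 (m(Z) = -⅓*7 = -7/3)
x(X) = 57/53 (x(X) = (59 - 2)/(-48 + 101) = 57/53)
t(-89) - x(m(15)) = 12 - 1*57/53 = 12 - 57/53 = 579/53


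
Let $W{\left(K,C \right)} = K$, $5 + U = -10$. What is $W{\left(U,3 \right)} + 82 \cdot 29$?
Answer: $2363$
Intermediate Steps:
$U = -15$ ($U = -5 - 10 = -15$)
$W{\left(U,3 \right)} + 82 \cdot 29 = -15 + 82 \cdot 29 = -15 + 2378 = 2363$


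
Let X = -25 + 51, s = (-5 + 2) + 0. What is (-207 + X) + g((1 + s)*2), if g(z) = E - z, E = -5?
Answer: -182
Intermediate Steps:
s = -3 (s = -3 + 0 = -3)
g(z) = -5 - z
X = 26
(-207 + X) + g((1 + s)*2) = (-207 + 26) + (-5 - (1 - 3)*2) = -181 + (-5 - (-2)*2) = -181 + (-5 - 1*(-4)) = -181 + (-5 + 4) = -181 - 1 = -182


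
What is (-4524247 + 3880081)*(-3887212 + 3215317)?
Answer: 432811914570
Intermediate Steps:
(-4524247 + 3880081)*(-3887212 + 3215317) = -644166*(-671895) = 432811914570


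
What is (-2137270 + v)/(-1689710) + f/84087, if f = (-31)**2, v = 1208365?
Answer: 15946529209/28416528954 ≈ 0.56117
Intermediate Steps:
f = 961
(-2137270 + v)/(-1689710) + f/84087 = (-2137270 + 1208365)/(-1689710) + 961/84087 = -928905*(-1/1689710) + 961*(1/84087) = 185781/337942 + 961/84087 = 15946529209/28416528954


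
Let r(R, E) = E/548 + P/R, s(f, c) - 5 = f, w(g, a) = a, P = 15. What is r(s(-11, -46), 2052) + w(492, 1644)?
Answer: 450797/274 ≈ 1645.2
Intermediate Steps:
s(f, c) = 5 + f
r(R, E) = 15/R + E/548 (r(R, E) = E/548 + 15/R = 15/R + E/548)
r(s(-11, -46), 2052) + w(492, 1644) = (15/(5 - 11) + (1/548)*2052) + 1644 = (15/(-6) + 513/137) + 1644 = (15*(-⅙) + 513/137) + 1644 = (-5/2 + 513/137) + 1644 = 341/274 + 1644 = 450797/274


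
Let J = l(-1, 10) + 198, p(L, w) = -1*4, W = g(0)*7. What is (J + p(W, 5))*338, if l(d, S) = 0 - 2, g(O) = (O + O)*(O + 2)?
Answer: 64896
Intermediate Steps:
g(O) = 2*O*(2 + O) (g(O) = (2*O)*(2 + O) = 2*O*(2 + O))
W = 0 (W = (2*0*(2 + 0))*7 = (2*0*2)*7 = 0*7 = 0)
l(d, S) = -2
p(L, w) = -4
J = 196 (J = -2 + 198 = 196)
(J + p(W, 5))*338 = (196 - 4)*338 = 192*338 = 64896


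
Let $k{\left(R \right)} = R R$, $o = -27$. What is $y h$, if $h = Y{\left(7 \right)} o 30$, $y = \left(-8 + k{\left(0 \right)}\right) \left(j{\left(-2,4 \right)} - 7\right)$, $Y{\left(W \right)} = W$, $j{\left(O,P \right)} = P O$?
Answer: $-680400$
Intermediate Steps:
$j{\left(O,P \right)} = O P$
$k{\left(R \right)} = R^{2}$
$y = 120$ ($y = \left(-8 + 0^{2}\right) \left(\left(-2\right) 4 - 7\right) = \left(-8 + 0\right) \left(-8 - 7\right) = \left(-8\right) \left(-15\right) = 120$)
$h = -5670$ ($h = 7 \left(-27\right) 30 = \left(-189\right) 30 = -5670$)
$y h = 120 \left(-5670\right) = -680400$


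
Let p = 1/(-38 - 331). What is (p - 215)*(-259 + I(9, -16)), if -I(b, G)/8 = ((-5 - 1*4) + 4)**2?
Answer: 4046136/41 ≈ 98686.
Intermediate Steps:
p = -1/369 (p = 1/(-369) = -1/369 ≈ -0.0027100)
I(b, G) = -200 (I(b, G) = -8*((-5 - 1*4) + 4)**2 = -8*((-5 - 4) + 4)**2 = -8*(-9 + 4)**2 = -8*(-5)**2 = -8*25 = -200)
(p - 215)*(-259 + I(9, -16)) = (-1/369 - 215)*(-259 - 200) = -79336/369*(-459) = 4046136/41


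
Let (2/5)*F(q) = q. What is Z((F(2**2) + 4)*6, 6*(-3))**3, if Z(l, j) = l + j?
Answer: 287496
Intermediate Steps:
F(q) = 5*q/2
Z(l, j) = j + l
Z((F(2**2) + 4)*6, 6*(-3))**3 = (6*(-3) + ((5/2)*2**2 + 4)*6)**3 = (-18 + ((5/2)*4 + 4)*6)**3 = (-18 + (10 + 4)*6)**3 = (-18 + 14*6)**3 = (-18 + 84)**3 = 66**3 = 287496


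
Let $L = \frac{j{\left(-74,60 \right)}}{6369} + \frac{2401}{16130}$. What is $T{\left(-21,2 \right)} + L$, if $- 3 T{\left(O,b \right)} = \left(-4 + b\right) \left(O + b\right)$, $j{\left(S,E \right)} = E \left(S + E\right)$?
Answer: $- \frac{1299528851}{102731970} \approx -12.65$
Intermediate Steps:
$j{\left(S,E \right)} = E \left(E + S\right)$
$T{\left(O,b \right)} = - \frac{\left(-4 + b\right) \left(O + b\right)}{3}$
$L = \frac{580923}{34243990}$ ($L = \frac{60 \left(60 - 74\right)}{6369} + \frac{2401}{16130} = 60 \left(-14\right) \frac{1}{6369} + 2401 \cdot \frac{1}{16130} = \left(-840\right) \frac{1}{6369} + \frac{2401}{16130} = - \frac{280}{2123} + \frac{2401}{16130} = \frac{580923}{34243990} \approx 0.016964$)
$T{\left(-21,2 \right)} + L = \left(- \frac{2^{2}}{3} + \frac{4}{3} \left(-21\right) + \frac{4}{3} \cdot 2 - \left(-7\right) 2\right) + \frac{580923}{34243990} = \left(\left(- \frac{1}{3}\right) 4 - 28 + \frac{8}{3} + 14\right) + \frac{580923}{34243990} = \left(- \frac{4}{3} - 28 + \frac{8}{3} + 14\right) + \frac{580923}{34243990} = - \frac{38}{3} + \frac{580923}{34243990} = - \frac{1299528851}{102731970}$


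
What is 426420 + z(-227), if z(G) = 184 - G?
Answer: 426831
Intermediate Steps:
426420 + z(-227) = 426420 + (184 - 1*(-227)) = 426420 + (184 + 227) = 426420 + 411 = 426831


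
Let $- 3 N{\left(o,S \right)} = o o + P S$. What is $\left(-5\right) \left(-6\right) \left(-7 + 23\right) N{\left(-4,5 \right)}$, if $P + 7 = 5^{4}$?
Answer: $-496960$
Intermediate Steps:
$P = 618$ ($P = -7 + 5^{4} = -7 + 625 = 618$)
$N{\left(o,S \right)} = - 206 S - \frac{o^{2}}{3}$ ($N{\left(o,S \right)} = - \frac{o o + 618 S}{3} = - \frac{o^{2} + 618 S}{3} = - 206 S - \frac{o^{2}}{3}$)
$\left(-5\right) \left(-6\right) \left(-7 + 23\right) N{\left(-4,5 \right)} = \left(-5\right) \left(-6\right) \left(-7 + 23\right) \left(\left(-206\right) 5 - \frac{\left(-4\right)^{2}}{3}\right) = 30 \cdot 16 \left(-1030 - \frac{16}{3}\right) = 480 \left(-1030 - \frac{16}{3}\right) = 480 \left(- \frac{3106}{3}\right) = -496960$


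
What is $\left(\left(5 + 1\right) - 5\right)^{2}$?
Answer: $1$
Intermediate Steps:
$\left(\left(5 + 1\right) - 5\right)^{2} = \left(6 - 5\right)^{2} = 1^{2} = 1$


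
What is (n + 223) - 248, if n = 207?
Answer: 182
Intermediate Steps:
(n + 223) - 248 = (207 + 223) - 248 = 430 - 248 = 182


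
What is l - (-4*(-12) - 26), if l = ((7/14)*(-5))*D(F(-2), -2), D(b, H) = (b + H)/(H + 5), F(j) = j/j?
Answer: -127/6 ≈ -21.167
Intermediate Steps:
F(j) = 1
D(b, H) = (H + b)/(5 + H)
l = 5/6 (l = ((7/14)*(-5))*((-2 + 1)/(5 - 2)) = ((7*(1/14))*(-5))*(-1/3) = ((1/2)*(-5))*((1/3)*(-1)) = -5/2*(-1/3) = 5/6 ≈ 0.83333)
l - (-4*(-12) - 26) = 5/6 - (-4*(-12) - 26) = 5/6 - (48 - 26) = 5/6 - 1*22 = 5/6 - 22 = -127/6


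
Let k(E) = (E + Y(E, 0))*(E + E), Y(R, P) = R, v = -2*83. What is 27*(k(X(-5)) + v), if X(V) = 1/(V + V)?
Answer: -112023/25 ≈ -4480.9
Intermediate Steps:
v = -166 (v = -1*166 = -166)
X(V) = 1/(2*V)
k(E) = 4*E² (k(E) = (E + E)*(E + E) = (2*E)*(2*E) = 4*E²)
27*(k(X(-5)) + v) = 27*(4*((½)/(-5))² - 166) = 27*(4*((½)*(-⅕))² - 166) = 27*(4*(-⅒)² - 166) = 27*(4*(1/100) - 166) = 27*(1/25 - 166) = 27*(-4149/25) = -112023/25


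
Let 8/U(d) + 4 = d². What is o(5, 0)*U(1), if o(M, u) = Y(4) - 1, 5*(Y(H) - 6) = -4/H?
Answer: -64/5 ≈ -12.800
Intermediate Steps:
U(d) = 8/(-4 + d²)
Y(H) = 6 - 4/(5*H) (Y(H) = 6 + (-4/H)/5 = 6 - 4/(5*H))
o(M, u) = 24/5 (o(M, u) = (6 - ⅘/4) - 1 = (6 - ⅘*¼) - 1 = (6 - ⅕) - 1 = 29/5 - 1 = 24/5)
o(5, 0)*U(1) = 24*(8/(-4 + 1²))/5 = 24*(8/(-4 + 1))/5 = 24*(8/(-3))/5 = 24*(8*(-⅓))/5 = (24/5)*(-8/3) = -64/5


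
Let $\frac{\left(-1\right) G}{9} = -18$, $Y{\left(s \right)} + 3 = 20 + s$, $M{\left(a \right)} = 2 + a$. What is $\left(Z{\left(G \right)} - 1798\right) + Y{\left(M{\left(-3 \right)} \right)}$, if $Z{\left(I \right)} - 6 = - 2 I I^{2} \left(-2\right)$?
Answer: $17004336$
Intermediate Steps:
$Y{\left(s \right)} = 17 + s$ ($Y{\left(s \right)} = -3 + \left(20 + s\right) = 17 + s$)
$G = 162$ ($G = \left(-9\right) \left(-18\right) = 162$)
$Z{\left(I \right)} = 6 + 4 I^{3}$ ($Z{\left(I \right)} = 6 + - 2 I I^{2} \left(-2\right) = 6 + - 2 I^{3} \left(-2\right) = 6 + 4 I^{3}$)
$\left(Z{\left(G \right)} - 1798\right) + Y{\left(M{\left(-3 \right)} \right)} = \left(\left(6 + 4 \cdot 162^{3}\right) - 1798\right) + \left(17 + \left(2 - 3\right)\right) = \left(\left(6 + 4 \cdot 4251528\right) - 1798\right) + \left(17 - 1\right) = \left(\left(6 + 17006112\right) - 1798\right) + 16 = \left(17006118 - 1798\right) + 16 = 17004320 + 16 = 17004336$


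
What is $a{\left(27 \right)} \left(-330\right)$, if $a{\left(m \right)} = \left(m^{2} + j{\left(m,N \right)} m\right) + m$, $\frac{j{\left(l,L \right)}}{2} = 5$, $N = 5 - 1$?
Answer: $-338580$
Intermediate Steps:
$N = 4$ ($N = 5 - 1 = 4$)
$j{\left(l,L \right)} = 10$ ($j{\left(l,L \right)} = 2 \cdot 5 = 10$)
$a{\left(m \right)} = m^{2} + 11 m$ ($a{\left(m \right)} = \left(m^{2} + 10 m\right) + m = m^{2} + 11 m$)
$a{\left(27 \right)} \left(-330\right) = 27 \left(11 + 27\right) \left(-330\right) = 27 \cdot 38 \left(-330\right) = 1026 \left(-330\right) = -338580$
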